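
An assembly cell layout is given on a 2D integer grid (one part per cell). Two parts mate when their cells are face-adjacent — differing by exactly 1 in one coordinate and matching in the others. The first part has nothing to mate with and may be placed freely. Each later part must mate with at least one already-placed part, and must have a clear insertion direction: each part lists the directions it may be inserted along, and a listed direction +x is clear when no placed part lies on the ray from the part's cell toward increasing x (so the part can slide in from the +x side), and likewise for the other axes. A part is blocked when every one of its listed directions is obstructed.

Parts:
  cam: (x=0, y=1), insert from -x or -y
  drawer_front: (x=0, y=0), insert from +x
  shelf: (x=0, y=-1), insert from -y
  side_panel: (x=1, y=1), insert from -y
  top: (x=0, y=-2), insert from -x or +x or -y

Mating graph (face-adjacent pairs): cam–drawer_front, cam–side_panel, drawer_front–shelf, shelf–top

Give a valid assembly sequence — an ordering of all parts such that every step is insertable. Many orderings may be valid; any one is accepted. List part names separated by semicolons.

side_panel; cam; drawer_front; shelf; top

1. side_panel@(1, 1) [-y clear] — {side_panel}
2. cam@(0, 1) [-x clear] — {cam, side_panel}
3. drawer_front@(0, 0) [+x clear] — {cam, drawer_front, side_panel}
4. shelf@(0, -1) [-y clear] — {cam, drawer_front, shelf, side_panel}
5. top@(0, -2) [-x clear] — {cam, drawer_front, shelf, side_panel, top}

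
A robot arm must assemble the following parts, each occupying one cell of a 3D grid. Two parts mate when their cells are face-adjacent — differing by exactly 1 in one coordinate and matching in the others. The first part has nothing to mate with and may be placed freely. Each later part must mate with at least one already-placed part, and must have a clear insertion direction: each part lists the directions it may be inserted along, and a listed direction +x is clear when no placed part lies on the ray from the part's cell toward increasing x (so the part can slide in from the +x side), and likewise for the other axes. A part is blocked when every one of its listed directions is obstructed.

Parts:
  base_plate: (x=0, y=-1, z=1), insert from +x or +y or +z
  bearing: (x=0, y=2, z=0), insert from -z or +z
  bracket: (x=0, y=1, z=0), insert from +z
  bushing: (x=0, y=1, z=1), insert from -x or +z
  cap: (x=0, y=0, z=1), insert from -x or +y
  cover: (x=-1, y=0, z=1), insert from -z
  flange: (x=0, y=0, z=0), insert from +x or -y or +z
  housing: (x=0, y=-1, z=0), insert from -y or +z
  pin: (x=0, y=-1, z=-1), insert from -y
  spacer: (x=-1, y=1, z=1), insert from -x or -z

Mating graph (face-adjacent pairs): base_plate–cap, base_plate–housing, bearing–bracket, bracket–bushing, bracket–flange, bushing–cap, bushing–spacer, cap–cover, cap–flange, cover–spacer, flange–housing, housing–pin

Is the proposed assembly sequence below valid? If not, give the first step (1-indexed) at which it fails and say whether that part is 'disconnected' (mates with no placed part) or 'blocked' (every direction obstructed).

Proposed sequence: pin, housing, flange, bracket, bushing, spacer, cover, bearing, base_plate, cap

1. pin@(0, -1, -1) [-y clear] — {pin}
2. housing@(0, -1, 0) [-y clear] — {housing, pin}
3. flange@(0, 0, 0) [+x clear] — {flange, housing, pin}
4. bracket@(0, 1, 0) [+z clear] — {bracket, flange, housing, pin}
5. bushing@(0, 1, 1) [-x clear] — {bracket, bushing, flange, housing, pin}
6. spacer@(-1, 1, 1) [-x clear] — {bracket, bushing, flange, housing, pin, spacer}
7. cover@(-1, 0, 1) [-z clear] — {bracket, bushing, cover, flange, housing, pin, spacer}
8. bearing@(0, 2, 0) [-z clear] — {bearing, bracket, bushing, cover, flange, housing, pin, spacer}
9. base_plate@(0, -1, 1) [+x clear] — {base_plate, bearing, bracket, bushing, cover, flange, housing, pin, spacer}
10. cap@(0, 0, 1) — -x/+y all obstructed ⇒ blocked

Invalid at step 10 (blocked)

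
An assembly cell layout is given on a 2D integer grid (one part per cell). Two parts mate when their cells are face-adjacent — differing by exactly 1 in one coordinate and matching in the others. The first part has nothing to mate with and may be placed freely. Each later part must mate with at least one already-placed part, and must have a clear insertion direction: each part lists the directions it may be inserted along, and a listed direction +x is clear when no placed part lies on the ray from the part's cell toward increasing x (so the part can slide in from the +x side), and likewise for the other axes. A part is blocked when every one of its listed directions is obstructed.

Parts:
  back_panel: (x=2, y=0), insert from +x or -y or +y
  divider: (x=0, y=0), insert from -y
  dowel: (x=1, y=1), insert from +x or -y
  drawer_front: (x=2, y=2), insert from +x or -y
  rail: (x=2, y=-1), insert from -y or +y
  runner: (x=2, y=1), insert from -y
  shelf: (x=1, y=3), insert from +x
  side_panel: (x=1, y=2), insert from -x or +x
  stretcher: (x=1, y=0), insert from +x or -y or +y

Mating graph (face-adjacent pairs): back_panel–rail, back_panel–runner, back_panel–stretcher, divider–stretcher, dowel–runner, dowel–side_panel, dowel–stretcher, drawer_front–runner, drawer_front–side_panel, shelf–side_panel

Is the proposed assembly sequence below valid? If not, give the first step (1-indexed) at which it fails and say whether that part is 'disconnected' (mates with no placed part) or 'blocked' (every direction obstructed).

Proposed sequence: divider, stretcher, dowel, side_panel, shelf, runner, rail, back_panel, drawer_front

1. divider@(0, 0) [-y clear] — {divider}
2. stretcher@(1, 0) [+x clear] — {divider, stretcher}
3. dowel@(1, 1) [+x clear] — {divider, dowel, stretcher}
4. side_panel@(1, 2) [-x clear] — {divider, dowel, side_panel, stretcher}
5. shelf@(1, 3) [+x clear] — {divider, dowel, shelf, side_panel, stretcher}
6. runner@(2, 1) [-y clear] — {divider, dowel, runner, shelf, side_panel, stretcher}
7. rail@(2, -1) — no placed neighbour ⇒ disconnected

Invalid at step 7 (disconnected)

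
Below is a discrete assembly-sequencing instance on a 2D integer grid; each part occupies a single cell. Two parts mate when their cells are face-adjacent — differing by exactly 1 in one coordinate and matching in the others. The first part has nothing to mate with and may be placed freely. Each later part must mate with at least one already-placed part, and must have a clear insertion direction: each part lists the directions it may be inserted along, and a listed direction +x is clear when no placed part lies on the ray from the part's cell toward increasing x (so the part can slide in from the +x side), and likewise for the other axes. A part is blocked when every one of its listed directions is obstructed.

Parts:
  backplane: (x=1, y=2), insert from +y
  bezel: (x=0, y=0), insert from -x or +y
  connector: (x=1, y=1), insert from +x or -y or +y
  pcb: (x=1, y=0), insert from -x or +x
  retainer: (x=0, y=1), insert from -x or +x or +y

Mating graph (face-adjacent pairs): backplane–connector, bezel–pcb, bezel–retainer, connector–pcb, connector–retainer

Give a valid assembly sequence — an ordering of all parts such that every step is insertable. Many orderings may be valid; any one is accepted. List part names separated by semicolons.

1. bezel@(0, 0) [-x clear] — {bezel}
2. retainer@(0, 1) [-x clear] — {bezel, retainer}
3. connector@(1, 1) [+x clear] — {bezel, connector, retainer}
4. backplane@(1, 2) [+y clear] — {backplane, bezel, connector, retainer}
5. pcb@(1, 0) [+x clear] — {backplane, bezel, connector, pcb, retainer}

bezel; retainer; connector; backplane; pcb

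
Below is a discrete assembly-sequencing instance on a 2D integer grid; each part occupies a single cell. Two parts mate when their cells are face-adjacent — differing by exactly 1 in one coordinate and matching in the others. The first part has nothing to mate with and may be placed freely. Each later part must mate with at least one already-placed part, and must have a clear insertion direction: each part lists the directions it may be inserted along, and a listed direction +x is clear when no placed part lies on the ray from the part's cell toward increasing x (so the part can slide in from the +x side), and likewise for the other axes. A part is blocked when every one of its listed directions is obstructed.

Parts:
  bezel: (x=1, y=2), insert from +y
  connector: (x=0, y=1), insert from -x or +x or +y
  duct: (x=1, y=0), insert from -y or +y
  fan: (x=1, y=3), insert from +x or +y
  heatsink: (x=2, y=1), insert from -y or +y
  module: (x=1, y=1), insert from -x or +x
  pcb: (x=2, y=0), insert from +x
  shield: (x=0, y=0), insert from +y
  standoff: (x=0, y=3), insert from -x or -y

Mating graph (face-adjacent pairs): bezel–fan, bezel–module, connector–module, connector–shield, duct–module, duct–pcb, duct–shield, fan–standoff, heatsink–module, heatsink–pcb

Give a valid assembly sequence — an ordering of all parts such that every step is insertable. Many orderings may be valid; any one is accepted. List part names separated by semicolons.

1. duct@(1, 0) [-y clear] — {duct}
2. pcb@(2, 0) [+x clear] — {duct, pcb}
3. module@(1, 1) [-x clear] — {duct, module, pcb}
4. bezel@(1, 2) [+y clear] — {bezel, duct, module, pcb}
5. fan@(1, 3) [+x clear] — {bezel, duct, fan, module, pcb}
6. heatsink@(2, 1) [+y clear] — {bezel, duct, fan, heatsink, module, pcb}
7. shield@(0, 0) [+y clear] — {bezel, duct, fan, heatsink, module, pcb, shield}
8. connector@(0, 1) [-x clear] — {bezel, connector, duct, fan, heatsink, module, pcb, shield}
9. standoff@(0, 3) [-x clear] — {bezel, connector, duct, fan, heatsink, module, pcb, shield, standoff}

duct; pcb; module; bezel; fan; heatsink; shield; connector; standoff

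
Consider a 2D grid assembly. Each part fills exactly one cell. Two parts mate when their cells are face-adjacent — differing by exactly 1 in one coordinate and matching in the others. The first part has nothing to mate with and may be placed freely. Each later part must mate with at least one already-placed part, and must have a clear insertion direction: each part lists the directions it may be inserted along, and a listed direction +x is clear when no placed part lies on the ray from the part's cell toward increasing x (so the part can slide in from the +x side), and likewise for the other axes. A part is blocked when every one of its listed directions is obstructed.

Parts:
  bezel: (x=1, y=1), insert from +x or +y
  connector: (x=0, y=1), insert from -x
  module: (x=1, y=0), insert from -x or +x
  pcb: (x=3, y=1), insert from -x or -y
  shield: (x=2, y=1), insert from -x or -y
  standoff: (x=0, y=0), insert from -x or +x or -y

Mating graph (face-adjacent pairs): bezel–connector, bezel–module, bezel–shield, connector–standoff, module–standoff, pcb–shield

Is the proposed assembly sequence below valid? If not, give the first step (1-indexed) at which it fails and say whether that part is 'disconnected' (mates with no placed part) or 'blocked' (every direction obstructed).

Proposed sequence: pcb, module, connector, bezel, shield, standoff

1. pcb@(3, 1) [-x clear] — {pcb}
2. module@(1, 0) — no placed neighbour ⇒ disconnected

Invalid at step 2 (disconnected)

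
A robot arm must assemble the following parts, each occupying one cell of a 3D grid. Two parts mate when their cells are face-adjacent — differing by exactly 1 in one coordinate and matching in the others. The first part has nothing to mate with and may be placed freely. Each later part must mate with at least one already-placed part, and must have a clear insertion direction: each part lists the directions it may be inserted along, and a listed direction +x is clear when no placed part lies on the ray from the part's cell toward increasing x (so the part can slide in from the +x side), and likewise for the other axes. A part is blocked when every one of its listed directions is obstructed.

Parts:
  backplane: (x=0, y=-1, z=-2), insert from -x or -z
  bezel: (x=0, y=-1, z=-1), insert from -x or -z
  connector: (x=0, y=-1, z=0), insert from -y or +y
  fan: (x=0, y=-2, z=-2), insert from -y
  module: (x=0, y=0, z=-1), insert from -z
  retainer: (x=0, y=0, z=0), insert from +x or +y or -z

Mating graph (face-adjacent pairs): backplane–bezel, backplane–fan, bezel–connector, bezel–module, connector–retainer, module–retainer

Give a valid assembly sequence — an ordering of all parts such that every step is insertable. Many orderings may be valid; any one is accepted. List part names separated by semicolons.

1. connector@(0, -1, 0) [-y clear] — {connector}
2. bezel@(0, -1, -1) [-x clear] — {bezel, connector}
3. backplane@(0, -1, -2) [-x clear] — {backplane, bezel, connector}
4. retainer@(0, 0, 0) [+x clear] — {backplane, bezel, connector, retainer}
5. fan@(0, -2, -2) [-y clear] — {backplane, bezel, connector, fan, retainer}
6. module@(0, 0, -1) [-z clear] — {backplane, bezel, connector, fan, module, retainer}

connector; bezel; backplane; retainer; fan; module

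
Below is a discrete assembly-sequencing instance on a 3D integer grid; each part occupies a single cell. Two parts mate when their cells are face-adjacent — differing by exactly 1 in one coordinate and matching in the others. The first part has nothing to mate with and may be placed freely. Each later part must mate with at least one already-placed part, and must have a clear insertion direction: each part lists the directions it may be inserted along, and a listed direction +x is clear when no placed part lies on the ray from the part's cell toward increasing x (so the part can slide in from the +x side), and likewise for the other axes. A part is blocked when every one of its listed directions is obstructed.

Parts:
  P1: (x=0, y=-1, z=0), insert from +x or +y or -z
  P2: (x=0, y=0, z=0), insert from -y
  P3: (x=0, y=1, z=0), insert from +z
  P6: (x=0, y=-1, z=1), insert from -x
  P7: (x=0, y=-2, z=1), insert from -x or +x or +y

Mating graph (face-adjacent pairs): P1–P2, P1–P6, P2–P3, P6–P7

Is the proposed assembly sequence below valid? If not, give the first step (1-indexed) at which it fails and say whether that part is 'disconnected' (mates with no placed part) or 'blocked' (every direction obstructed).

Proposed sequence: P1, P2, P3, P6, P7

Invalid at step 2 (blocked)

1. P1@(0, -1, 0) [+x clear] — {P1}
2. P2@(0, 0, 0) — -y all obstructed ⇒ blocked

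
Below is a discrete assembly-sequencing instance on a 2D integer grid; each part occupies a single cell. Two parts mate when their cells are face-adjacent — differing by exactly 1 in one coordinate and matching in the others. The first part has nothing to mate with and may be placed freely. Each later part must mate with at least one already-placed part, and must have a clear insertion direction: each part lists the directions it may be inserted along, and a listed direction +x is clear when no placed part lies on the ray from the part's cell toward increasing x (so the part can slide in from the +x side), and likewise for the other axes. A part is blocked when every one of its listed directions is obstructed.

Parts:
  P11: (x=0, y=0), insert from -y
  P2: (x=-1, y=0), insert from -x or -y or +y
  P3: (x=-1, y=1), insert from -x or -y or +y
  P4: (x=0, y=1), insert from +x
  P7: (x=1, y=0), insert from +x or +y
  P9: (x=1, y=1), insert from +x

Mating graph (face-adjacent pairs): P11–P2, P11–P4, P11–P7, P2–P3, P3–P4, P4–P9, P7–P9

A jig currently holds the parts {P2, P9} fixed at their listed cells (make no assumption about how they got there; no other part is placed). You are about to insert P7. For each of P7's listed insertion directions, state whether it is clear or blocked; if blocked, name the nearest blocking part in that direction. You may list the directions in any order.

+x: clear; +y: blocked by P9

+x: ray from P7(1, 0) has no placed part ⇒ clear
+y: nearest on ray is P9@(1, 1) ⇒ blocked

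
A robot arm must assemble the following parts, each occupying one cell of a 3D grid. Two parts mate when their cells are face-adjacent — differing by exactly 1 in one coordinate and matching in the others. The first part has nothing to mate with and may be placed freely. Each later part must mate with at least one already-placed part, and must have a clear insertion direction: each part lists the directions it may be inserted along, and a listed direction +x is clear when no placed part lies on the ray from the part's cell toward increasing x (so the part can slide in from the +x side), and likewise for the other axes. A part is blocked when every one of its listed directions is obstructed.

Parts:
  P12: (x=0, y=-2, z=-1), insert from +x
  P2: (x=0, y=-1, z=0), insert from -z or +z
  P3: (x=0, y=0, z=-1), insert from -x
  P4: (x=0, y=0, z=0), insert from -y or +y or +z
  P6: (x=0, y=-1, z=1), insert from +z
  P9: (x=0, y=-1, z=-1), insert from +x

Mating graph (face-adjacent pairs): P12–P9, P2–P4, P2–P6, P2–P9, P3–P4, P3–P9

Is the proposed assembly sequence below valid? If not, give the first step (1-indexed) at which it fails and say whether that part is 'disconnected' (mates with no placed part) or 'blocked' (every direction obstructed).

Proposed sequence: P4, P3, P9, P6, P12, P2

Invalid at step 4 (disconnected)

1. P4@(0, 0, 0) [-y clear] — {P4}
2. P3@(0, 0, -1) [-x clear] — {P3, P4}
3. P9@(0, -1, -1) [+x clear] — {P3, P4, P9}
4. P6@(0, -1, 1) — no placed neighbour ⇒ disconnected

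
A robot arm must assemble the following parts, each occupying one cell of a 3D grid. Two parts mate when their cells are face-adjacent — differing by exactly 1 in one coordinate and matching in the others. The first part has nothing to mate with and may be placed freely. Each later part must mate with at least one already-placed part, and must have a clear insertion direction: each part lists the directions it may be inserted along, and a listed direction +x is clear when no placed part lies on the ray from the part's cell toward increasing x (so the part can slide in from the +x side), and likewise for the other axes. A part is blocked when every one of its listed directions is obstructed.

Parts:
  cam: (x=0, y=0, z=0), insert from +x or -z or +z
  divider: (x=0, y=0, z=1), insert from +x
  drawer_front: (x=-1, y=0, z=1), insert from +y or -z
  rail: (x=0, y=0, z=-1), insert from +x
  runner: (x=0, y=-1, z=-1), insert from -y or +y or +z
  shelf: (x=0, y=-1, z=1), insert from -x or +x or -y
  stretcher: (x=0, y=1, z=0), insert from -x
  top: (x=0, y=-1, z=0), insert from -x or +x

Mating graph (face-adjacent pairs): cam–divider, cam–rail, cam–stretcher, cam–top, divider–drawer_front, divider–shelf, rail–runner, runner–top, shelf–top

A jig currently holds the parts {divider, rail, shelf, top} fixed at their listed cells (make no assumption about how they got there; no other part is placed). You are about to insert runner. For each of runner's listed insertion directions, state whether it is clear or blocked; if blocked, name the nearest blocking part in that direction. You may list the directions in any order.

+y: blocked by rail; +z: blocked by top; -y: clear

-y: ray from runner(0, -1, -1) has no placed part ⇒ clear
+y: nearest on ray is rail@(0, 0, -1) ⇒ blocked
+z: nearest on ray is top@(0, -1, 0) ⇒ blocked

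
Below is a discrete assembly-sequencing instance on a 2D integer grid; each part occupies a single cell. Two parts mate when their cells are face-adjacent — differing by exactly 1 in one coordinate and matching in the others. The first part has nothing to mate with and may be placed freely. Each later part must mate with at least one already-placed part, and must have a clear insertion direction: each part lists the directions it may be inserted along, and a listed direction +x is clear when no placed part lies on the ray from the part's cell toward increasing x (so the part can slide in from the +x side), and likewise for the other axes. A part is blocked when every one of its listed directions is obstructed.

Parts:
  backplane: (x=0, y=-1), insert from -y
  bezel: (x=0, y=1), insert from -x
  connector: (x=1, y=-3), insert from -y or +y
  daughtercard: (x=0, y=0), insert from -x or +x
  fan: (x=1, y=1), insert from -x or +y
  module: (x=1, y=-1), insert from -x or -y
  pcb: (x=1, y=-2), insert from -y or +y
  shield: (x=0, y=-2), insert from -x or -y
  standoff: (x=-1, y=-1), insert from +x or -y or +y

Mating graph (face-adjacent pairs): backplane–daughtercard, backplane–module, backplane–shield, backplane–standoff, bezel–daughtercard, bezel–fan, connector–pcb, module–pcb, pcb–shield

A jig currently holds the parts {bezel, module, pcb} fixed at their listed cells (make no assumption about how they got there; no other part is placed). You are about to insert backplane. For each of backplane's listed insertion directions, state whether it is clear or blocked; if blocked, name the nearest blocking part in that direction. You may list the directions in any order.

-y: ray from backplane(0, -1) has no placed part ⇒ clear

-y: clear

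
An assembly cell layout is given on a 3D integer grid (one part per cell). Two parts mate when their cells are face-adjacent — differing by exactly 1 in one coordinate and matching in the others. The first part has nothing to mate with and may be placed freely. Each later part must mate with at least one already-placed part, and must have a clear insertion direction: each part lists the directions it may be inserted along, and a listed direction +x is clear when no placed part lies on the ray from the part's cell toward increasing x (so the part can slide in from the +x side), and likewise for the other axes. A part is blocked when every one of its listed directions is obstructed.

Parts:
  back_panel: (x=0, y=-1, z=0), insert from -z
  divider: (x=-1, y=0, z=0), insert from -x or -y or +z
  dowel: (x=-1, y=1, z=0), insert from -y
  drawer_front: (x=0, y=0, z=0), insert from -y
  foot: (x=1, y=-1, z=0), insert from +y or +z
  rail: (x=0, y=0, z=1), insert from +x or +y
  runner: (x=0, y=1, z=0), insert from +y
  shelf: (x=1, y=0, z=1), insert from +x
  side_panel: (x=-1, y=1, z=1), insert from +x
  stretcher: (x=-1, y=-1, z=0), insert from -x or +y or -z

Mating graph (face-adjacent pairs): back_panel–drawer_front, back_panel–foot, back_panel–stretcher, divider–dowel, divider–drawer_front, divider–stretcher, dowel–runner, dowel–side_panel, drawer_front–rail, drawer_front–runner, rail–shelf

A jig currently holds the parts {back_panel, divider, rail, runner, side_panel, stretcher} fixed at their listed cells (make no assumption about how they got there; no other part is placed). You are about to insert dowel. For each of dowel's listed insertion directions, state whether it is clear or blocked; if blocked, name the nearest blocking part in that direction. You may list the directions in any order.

-y: nearest on ray is divider@(-1, 0, 0) ⇒ blocked

-y: blocked by divider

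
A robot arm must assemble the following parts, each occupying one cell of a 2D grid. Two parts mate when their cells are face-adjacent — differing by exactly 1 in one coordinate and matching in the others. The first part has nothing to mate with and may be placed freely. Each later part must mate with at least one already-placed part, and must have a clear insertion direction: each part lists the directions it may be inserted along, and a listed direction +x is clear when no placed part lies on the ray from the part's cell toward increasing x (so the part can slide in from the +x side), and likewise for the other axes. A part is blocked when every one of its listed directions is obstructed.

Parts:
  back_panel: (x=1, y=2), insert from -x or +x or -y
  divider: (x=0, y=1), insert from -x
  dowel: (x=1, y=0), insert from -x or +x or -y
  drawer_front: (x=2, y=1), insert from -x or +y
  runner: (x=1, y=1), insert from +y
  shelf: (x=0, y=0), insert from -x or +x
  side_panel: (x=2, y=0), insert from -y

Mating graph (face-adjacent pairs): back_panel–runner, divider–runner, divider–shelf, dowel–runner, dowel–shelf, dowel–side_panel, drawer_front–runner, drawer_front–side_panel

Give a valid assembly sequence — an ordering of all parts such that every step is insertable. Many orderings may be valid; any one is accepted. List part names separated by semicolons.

side_panel; dowel; runner; back_panel; divider; shelf; drawer_front

1. side_panel@(2, 0) [-y clear] — {side_panel}
2. dowel@(1, 0) [-x clear] — {dowel, side_panel}
3. runner@(1, 1) [+y clear] — {dowel, runner, side_panel}
4. back_panel@(1, 2) [-x clear] — {back_panel, dowel, runner, side_panel}
5. divider@(0, 1) [-x clear] — {back_panel, divider, dowel, runner, side_panel}
6. shelf@(0, 0) [-x clear] — {back_panel, divider, dowel, runner, shelf, side_panel}
7. drawer_front@(2, 1) [+y clear] — {back_panel, divider, dowel, drawer_front, runner, shelf, side_panel}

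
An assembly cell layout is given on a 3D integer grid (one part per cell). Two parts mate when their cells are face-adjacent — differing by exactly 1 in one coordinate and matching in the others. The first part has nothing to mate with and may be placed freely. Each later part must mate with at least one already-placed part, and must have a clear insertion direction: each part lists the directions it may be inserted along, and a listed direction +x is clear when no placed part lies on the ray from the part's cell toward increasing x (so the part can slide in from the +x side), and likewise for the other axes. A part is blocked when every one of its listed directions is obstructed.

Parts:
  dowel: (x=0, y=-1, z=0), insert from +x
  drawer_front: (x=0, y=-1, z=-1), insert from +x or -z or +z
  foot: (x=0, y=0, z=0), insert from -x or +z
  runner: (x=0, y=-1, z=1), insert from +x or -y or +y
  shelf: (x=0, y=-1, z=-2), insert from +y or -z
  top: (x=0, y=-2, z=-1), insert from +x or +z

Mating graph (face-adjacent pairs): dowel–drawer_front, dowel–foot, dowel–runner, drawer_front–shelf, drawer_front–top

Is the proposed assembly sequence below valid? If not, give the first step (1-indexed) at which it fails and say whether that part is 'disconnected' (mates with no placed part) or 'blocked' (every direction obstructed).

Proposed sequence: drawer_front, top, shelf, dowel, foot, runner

Valid

1. drawer_front@(0, -1, -1) [+x clear] — {drawer_front}
2. top@(0, -2, -1) [+x clear] — {drawer_front, top}
3. shelf@(0, -1, -2) [+y clear] — {drawer_front, shelf, top}
4. dowel@(0, -1, 0) [+x clear] — {dowel, drawer_front, shelf, top}
5. foot@(0, 0, 0) [-x clear] — {dowel, drawer_front, foot, shelf, top}
6. runner@(0, -1, 1) [+x clear] — {dowel, drawer_front, foot, runner, shelf, top}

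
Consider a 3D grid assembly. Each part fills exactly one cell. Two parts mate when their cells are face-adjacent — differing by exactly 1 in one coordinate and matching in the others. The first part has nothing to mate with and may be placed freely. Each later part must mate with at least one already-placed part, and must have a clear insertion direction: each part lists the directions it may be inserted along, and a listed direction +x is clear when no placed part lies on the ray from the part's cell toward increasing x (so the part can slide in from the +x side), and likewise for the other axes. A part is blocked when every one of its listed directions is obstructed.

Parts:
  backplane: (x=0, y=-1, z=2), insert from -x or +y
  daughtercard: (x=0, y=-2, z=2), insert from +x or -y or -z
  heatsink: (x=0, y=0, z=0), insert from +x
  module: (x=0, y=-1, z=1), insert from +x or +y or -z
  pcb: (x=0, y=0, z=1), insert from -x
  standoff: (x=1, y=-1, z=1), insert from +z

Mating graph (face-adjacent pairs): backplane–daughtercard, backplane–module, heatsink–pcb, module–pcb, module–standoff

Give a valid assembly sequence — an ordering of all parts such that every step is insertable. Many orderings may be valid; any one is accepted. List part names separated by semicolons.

module; standoff; backplane; daughtercard; pcb; heatsink

1. module@(0, -1, 1) [+x clear] — {module}
2. standoff@(1, -1, 1) [+z clear] — {module, standoff}
3. backplane@(0, -1, 2) [-x clear] — {backplane, module, standoff}
4. daughtercard@(0, -2, 2) [+x clear] — {backplane, daughtercard, module, standoff}
5. pcb@(0, 0, 1) [-x clear] — {backplane, daughtercard, module, pcb, standoff}
6. heatsink@(0, 0, 0) [+x clear] — {backplane, daughtercard, heatsink, module, pcb, standoff}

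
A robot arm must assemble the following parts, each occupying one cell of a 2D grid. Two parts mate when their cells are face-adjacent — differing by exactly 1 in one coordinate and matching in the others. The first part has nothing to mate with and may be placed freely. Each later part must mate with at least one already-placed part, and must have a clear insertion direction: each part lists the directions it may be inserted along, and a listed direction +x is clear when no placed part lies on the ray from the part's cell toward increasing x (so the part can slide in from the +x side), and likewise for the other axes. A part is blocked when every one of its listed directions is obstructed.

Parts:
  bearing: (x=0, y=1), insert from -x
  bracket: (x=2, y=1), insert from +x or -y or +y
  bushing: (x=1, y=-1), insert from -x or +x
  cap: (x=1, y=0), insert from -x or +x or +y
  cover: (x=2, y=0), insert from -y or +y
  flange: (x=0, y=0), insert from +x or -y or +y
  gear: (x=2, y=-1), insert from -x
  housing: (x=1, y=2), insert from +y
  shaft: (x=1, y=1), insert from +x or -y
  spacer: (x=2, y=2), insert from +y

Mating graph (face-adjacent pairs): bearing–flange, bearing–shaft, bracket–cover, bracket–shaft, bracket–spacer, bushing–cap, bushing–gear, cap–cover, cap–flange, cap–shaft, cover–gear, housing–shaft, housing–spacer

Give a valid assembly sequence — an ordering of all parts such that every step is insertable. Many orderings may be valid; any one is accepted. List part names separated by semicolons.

1. cap@(1, 0) [-x clear] — {cap}
2. flange@(0, 0) [-y clear] — {cap, flange}
3. bearing@(0, 1) [-x clear] — {bearing, cap, flange}
4. cover@(2, 0) [-y clear] — {bearing, cap, cover, flange}
5. gear@(2, -1) [-x clear] — {bearing, cap, cover, flange, gear}
6. bushing@(1, -1) [-x clear] — {bearing, bushing, cap, cover, flange, gear}
7. shaft@(1, 1) [+x clear] — {bearing, bushing, cap, cover, flange, gear, shaft}
8. housing@(1, 2) [+y clear] — {bearing, bushing, cap, cover, flange, gear, housing, shaft}
9. spacer@(2, 2) [+y clear] — {bearing, bushing, cap, cover, flange, gear, housing, shaft, spacer}
10. bracket@(2, 1) [+x clear] — {bearing, bracket, bushing, cap, cover, flange, gear, housing, shaft, spacer}

cap; flange; bearing; cover; gear; bushing; shaft; housing; spacer; bracket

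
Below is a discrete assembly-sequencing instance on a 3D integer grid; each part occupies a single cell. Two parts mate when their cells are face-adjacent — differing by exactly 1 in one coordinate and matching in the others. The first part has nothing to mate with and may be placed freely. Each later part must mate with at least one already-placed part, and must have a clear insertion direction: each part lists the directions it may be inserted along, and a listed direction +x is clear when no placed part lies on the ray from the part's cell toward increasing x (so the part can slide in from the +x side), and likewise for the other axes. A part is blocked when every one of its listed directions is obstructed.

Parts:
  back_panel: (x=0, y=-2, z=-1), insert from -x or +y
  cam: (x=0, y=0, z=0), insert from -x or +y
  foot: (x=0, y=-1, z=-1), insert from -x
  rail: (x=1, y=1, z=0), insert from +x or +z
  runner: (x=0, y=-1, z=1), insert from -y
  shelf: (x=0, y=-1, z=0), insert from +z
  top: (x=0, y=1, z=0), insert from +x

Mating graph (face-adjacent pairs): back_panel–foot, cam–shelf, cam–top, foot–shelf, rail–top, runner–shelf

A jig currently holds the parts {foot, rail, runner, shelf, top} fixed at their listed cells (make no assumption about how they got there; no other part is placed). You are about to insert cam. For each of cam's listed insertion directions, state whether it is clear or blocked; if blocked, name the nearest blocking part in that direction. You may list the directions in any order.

-x: ray from cam(0, 0, 0) has no placed part ⇒ clear
+y: nearest on ray is top@(0, 1, 0) ⇒ blocked

+y: blocked by top; -x: clear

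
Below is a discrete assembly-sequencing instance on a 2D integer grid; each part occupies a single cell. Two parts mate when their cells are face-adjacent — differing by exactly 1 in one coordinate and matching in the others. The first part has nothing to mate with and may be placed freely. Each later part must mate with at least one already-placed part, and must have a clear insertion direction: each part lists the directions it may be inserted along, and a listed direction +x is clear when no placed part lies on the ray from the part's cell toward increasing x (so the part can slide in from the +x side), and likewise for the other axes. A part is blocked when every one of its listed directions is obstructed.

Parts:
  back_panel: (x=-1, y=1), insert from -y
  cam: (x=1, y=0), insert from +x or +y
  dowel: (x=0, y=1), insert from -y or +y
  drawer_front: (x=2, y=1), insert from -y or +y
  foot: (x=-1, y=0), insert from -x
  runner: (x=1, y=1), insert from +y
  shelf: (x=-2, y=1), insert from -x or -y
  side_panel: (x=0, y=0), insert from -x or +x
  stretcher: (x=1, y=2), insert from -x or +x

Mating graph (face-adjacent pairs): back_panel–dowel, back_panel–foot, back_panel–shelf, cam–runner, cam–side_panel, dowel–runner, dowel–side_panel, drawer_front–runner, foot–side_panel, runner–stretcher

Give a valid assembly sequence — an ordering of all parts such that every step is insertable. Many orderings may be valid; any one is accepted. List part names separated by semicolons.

side_panel; cam; runner; stretcher; drawer_front; dowel; back_panel; shelf; foot

1. side_panel@(0, 0) [-x clear] — {side_panel}
2. cam@(1, 0) [+x clear] — {cam, side_panel}
3. runner@(1, 1) [+y clear] — {cam, runner, side_panel}
4. stretcher@(1, 2) [-x clear] — {cam, runner, side_panel, stretcher}
5. drawer_front@(2, 1) [-y clear] — {cam, drawer_front, runner, side_panel, stretcher}
6. dowel@(0, 1) [+y clear] — {cam, dowel, drawer_front, runner, side_panel, stretcher}
7. back_panel@(-1, 1) [-y clear] — {back_panel, cam, dowel, drawer_front, runner, side_panel, stretcher}
8. shelf@(-2, 1) [-x clear] — {back_panel, cam, dowel, drawer_front, runner, shelf, side_panel, stretcher}
9. foot@(-1, 0) [-x clear] — {back_panel, cam, dowel, drawer_front, foot, runner, shelf, side_panel, stretcher}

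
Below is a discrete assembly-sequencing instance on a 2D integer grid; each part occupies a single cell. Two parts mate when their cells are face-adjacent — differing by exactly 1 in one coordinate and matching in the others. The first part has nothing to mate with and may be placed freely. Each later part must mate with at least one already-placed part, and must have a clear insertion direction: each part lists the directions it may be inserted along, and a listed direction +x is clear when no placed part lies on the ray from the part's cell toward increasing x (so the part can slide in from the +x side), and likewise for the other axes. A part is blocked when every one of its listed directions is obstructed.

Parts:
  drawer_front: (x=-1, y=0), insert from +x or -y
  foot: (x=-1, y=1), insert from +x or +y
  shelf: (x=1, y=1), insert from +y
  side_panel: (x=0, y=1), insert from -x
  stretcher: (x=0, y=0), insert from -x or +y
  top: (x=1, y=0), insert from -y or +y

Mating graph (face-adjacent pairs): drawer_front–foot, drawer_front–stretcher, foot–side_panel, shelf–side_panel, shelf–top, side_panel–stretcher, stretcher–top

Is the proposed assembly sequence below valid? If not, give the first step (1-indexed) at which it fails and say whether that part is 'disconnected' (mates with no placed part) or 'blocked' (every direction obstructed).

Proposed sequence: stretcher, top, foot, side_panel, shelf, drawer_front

1. stretcher@(0, 0) [-x clear] — {stretcher}
2. top@(1, 0) [-y clear] — {stretcher, top}
3. foot@(-1, 1) — no placed neighbour ⇒ disconnected

Invalid at step 3 (disconnected)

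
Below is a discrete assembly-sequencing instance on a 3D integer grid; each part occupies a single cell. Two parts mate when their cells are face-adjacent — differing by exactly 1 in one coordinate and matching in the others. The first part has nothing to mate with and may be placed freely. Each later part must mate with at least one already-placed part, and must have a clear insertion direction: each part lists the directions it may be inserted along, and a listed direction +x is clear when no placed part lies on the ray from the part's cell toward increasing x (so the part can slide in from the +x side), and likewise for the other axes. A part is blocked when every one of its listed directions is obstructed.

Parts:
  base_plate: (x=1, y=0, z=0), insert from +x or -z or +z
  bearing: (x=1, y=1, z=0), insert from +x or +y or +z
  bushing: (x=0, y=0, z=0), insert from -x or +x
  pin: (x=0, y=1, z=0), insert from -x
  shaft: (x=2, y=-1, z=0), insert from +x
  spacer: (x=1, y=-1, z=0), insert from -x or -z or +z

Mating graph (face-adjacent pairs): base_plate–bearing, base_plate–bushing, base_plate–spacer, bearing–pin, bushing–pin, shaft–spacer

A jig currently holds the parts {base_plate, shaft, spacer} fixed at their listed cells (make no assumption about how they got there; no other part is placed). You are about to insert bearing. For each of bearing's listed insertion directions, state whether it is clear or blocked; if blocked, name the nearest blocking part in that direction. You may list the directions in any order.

+x: clear; +y: clear; +z: clear

+x: ray from bearing(1, 1, 0) has no placed part ⇒ clear
+y: ray from bearing(1, 1, 0) has no placed part ⇒ clear
+z: ray from bearing(1, 1, 0) has no placed part ⇒ clear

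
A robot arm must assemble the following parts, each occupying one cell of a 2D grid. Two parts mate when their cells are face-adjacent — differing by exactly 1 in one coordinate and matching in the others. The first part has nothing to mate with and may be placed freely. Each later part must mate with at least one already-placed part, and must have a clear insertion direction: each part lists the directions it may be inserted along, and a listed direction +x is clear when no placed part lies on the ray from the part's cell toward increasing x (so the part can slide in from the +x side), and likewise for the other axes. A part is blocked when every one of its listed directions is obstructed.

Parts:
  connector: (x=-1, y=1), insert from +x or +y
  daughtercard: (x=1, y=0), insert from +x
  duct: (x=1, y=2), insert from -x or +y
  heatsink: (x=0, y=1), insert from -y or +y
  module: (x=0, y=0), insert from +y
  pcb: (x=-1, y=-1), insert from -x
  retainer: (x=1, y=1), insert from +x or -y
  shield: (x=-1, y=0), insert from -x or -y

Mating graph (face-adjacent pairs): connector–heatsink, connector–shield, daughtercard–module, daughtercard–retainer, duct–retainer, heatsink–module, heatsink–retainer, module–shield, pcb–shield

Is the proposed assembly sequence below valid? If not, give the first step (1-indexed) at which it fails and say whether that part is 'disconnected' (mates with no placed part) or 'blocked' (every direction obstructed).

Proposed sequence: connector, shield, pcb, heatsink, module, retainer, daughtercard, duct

Invalid at step 5 (blocked)

1. connector@(-1, 1) [+x clear] — {connector}
2. shield@(-1, 0) [-x clear] — {connector, shield}
3. pcb@(-1, -1) [-x clear] — {connector, pcb, shield}
4. heatsink@(0, 1) [-y clear] — {connector, heatsink, pcb, shield}
5. module@(0, 0) — +y all obstructed ⇒ blocked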